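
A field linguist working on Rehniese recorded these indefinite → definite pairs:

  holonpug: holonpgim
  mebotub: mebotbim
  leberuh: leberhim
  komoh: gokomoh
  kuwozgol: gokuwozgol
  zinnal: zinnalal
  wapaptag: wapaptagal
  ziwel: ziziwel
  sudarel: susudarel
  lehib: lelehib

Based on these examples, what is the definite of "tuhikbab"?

tuhikbabal

leberuh and komoh both end in -h yet inflect differently (leberhim, gokomoh), so the final letter is not what conditions the rule; the last vowel is.
"tuhikbab" has last vowel 'a'. The stems whose last vowel is 'a' (zinnal → zinnalal, wapaptag → wapaptagal) add -al.
The other patterns: stems whose last vowel is 'u' delete the last vowel and add -im; stems whose last vowel is 'o' add the prefix go-; stems whose last vowel is 'e' or 'i' repeat the first consonant+vowel as a prefix.
So tuhikbab → tuhikbabal.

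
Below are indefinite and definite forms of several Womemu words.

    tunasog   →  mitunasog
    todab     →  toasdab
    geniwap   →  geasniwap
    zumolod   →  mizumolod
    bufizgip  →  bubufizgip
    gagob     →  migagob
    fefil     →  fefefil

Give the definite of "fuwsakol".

mifuwsakol

"fuwsakol" has last vowel 'o'. The stems whose last vowel is 'o' (zumolod → mizumolod, gagob → migagob, tunasog → mitunasog) add the prefix mi-.
So fuwsakol → mifuwsakol.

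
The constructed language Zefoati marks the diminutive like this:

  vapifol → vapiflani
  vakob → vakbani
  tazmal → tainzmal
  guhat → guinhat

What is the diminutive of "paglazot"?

paglaztani

vapifol and tazmal both end in -l yet inflect differently (vapiflani, tainzmal), so the final letter is not what conditions the rule; the last vowel is.
"paglazot" has last vowel 'o'. The stems whose last vowel is 'o' (vapifol → vapiflani, vakob → vakbani) delete the last vowel and add -ani.
The other pattern: stems whose last vowel is 'a' insert -in- after the first vowel.
So paglazot → paglaztani.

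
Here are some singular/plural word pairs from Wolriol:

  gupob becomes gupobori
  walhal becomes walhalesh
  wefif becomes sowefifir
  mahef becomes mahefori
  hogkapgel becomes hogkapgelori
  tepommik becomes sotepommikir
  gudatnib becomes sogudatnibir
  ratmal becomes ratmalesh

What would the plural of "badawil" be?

gudatnib and gupob both end in -b yet inflect differently (sogudatnibir, gupobori), so the final letter is not what conditions the rule; the last vowel is.
"badawil" has last vowel 'i'. The stems whose last vowel is 'i' (tepommik → sotepommikir, gudatnib → sogudatnibir, wefif → sowefifir) add so- … -ir around the stem.
So badawil → sobadawilir.

sobadawilir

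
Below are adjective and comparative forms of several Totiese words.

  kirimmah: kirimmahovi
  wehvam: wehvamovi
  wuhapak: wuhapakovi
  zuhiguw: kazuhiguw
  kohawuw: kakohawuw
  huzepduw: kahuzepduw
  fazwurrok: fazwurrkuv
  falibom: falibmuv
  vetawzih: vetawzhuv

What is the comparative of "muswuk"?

wuhapak and fazwurrok both end in -k yet inflect differently (wuhapakovi, fazwurrkuv), so the final letter is not what conditions the rule; the last vowel is.
"muswuk" has last vowel 'u'. The stems whose last vowel is 'u' (zuhiguw → kazuhiguw, kohawuw → kakohawuw, huzepduw → kahuzepduw) add the prefix ka-.
The other patterns: stems whose last vowel is 'a' add -ovi; stems whose last vowel is 'i' or 'o' delete the last vowel and add -uv.
So muswuk → kamuswuk.

kamuswuk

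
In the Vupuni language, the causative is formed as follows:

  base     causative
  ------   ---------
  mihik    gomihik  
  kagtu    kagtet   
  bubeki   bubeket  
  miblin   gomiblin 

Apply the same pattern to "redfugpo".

bubeki and miblin both have last vowel 'i' yet inflect differently (bubeket, gomiblin), so the last vowel is not what conditions the rule; whether the stem ends in a vowel or a consonant is.
"redfugpo" ends in a vowel. The stems ending in a vowel (kagtu → kagtet, bubeki → bubeket) drop the final letter and add -et.
The other pattern: stems ending in a consonant add the prefix go-.
So redfugpo → redfugpet.

redfugpet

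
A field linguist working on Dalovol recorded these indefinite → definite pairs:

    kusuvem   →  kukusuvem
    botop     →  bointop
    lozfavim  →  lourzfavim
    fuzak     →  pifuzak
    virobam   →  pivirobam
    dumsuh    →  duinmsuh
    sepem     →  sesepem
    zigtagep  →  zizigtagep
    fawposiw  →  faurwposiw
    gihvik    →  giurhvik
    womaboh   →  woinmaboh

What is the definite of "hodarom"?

virobam and lozfavim both end in -m yet inflect differently (pivirobam, lourzfavim), so the final letter is not what conditions the rule; the last vowel is.
"hodarom" has last vowel 'o'. The stems whose last vowel is 'o' (womaboh → woinmaboh, botop → bointop) insert -in- after the first vowel.
The other patterns: stems whose last vowel is 'a' add the prefix pi-; stems whose last vowel is 'i' insert -ur- after the first vowel; stems whose last vowel is 'e' repeat the first consonant+vowel as a prefix.
So hodarom → hoindarom.

hoindarom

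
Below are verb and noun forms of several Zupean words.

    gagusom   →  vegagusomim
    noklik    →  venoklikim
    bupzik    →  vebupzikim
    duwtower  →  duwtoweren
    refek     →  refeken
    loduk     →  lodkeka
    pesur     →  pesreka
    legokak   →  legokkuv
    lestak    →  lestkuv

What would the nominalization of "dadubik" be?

noklik and refek both end in -k yet inflect differently (venoklikim, refeken), so the final letter is not what conditions the rule; the last vowel is.
"dadubik" has last vowel 'i'. The stems whose last vowel is 'i' (noklik → venoklikim, bupzik → vebupzikim) add ve- … -im around the stem.
The other patterns: stems whose last vowel is 'e' add -en; stems whose last vowel is 'u' delete the last vowel and add -eka; stems whose last vowel is 'a' delete the last vowel and add -uv.
So dadubik → vedadubikim.

vedadubikim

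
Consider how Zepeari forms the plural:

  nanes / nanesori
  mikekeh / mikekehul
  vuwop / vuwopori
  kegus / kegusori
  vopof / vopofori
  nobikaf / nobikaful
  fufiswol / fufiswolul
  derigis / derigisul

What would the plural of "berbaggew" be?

nanes and derigis both end in -s yet inflect differently (nanesori, derigisul), so the final letter is not what conditions the rule; the number of vowels is.
"berbaggew" has 3 vowels. The stems with 3 vowels (derigis → derigisul, mikekeh → mikekehul, fufiswol → fufiswolul) add -ul.
So berbaggew → berbaggewul.

berbaggewul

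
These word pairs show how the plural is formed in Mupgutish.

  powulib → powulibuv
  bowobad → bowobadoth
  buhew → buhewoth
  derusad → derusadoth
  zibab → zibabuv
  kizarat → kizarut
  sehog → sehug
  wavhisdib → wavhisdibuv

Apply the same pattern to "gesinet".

zibab and kizarat both have last vowel 'a' yet inflect differently (zibabuv, kizarut), so the last vowel is not what conditions the rule; the final letter is.
"gesinet" ends in -t. The one such stem in the data (kizarat → kizarut) changes the last vowel to 'u' (as does sehog), so the same rule applies.
So gesinet → gesinut.

gesinut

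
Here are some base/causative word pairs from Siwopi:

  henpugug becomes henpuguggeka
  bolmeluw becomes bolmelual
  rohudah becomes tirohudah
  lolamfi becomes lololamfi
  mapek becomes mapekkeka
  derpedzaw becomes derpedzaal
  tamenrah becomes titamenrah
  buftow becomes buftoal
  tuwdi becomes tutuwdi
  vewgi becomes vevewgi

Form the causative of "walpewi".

wawalpewi

derpedzaw and rohudah both have last vowel 'a' yet inflect differently (derpedzaal, tirohudah), so the last vowel is not what conditions the rule; the final letter is.
"walpewi" ends in -i. The stems ending in -i (vewgi → vevewgi, lolamfi → lololamfi, tuwdi → tutuwdi) repeat the first consonant+vowel as a prefix.
The other patterns: stems ending in -w drop the final letter and add -al; stems ending in -h add the prefix ti-; stems ending in -g or -k double the final consonant and add -eka.
So walpewi → wawalpewi.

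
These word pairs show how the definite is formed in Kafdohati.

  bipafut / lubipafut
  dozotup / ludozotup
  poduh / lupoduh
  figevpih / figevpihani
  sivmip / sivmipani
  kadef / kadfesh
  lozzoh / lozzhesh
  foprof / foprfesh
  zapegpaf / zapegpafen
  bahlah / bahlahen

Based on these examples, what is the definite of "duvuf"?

"duvuf" has last vowel 'u'. The stems whose last vowel is 'u' (bipafut → lubipafut, dozotup → ludozotup, poduh → lupoduh) add the prefix lu-.
So duvuf → luduvuf.

luduvuf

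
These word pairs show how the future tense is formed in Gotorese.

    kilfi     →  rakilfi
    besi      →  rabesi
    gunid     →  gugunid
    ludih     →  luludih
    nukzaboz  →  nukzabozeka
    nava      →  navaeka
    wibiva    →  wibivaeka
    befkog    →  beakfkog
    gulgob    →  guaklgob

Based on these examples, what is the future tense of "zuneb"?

zuakneb

"zuneb" ends in -b. The one such stem in the data (gulgob → guaklgob) inserts -ak- after the first vowel (as does befkog), so the same rule applies.
So zuneb → zuakneb.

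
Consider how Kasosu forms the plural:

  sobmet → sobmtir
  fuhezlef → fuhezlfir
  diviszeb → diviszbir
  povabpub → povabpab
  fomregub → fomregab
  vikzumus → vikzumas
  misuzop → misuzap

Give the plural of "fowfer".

fowfrir

"fowfer" has last vowel 'e'. The stems whose last vowel is 'e' (sobmet → sobmtir, fuhezlef → fuhezlfir, diviszeb → diviszbir) delete the last vowel and add -ir.
The other pattern: stems whose last vowel is 'o' or 'u' change the last vowel to 'a'.
So fowfer → fowfrir.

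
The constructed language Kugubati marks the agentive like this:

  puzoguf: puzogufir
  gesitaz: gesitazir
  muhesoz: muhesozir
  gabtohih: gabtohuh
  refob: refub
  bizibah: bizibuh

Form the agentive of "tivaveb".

muhesoz and refob both have last vowel 'o' yet inflect differently (muhesozir, refub), so the last vowel is not what conditions the rule; the final letter is.
"tivaveb" ends in -b. The one such stem in the data (refob → refub) changes the last vowel to 'u' (as do gabtohih, bizibah), so the same rule applies.
So tivaveb → tivavub.

tivavub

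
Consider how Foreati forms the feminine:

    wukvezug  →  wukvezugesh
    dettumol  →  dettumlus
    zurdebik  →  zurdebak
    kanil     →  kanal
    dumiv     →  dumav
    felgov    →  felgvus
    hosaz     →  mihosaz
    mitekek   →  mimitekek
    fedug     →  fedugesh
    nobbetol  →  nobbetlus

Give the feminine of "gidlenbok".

gidlenbkus

mitekek and zurdebik both end in -k yet inflect differently (mimitekek, zurdebak), so the final letter is not what conditions the rule; the last vowel is.
"gidlenbok" has last vowel 'o'. The stems whose last vowel is 'o' (nobbetol → nobbetlus, dettumol → dettumlus, felgov → felgvus) delete the last vowel and add -us.
So gidlenbok → gidlenbkus.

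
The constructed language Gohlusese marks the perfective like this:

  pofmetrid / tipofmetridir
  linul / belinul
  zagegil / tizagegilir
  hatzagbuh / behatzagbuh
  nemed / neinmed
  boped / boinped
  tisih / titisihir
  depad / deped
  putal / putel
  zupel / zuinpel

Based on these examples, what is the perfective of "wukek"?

zagegil and zupel both end in -l yet inflect differently (tizagegilir, zuinpel), so the final letter is not what conditions the rule; the last vowel is.
"wukek" has last vowel 'e'. The stems whose last vowel is 'e' (zupel → zuinpel, nemed → neinmed, boped → boinped) insert -in- after the first vowel.
So wukek → wuinkek.

wuinkek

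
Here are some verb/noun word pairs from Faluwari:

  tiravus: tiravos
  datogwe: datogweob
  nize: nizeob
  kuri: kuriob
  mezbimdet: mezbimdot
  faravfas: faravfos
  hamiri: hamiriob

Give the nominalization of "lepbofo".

lepbofoob

mezbimdet and datogwe both have last vowel 'e' yet inflect differently (mezbimdot, datogweob), so the last vowel is not what conditions the rule; whether the stem ends in a vowel or a consonant is.
"lepbofo" ends in a vowel. The stems ending in a vowel (datogwe → datogweob, nize → nizeob, hamiri → hamiriob) add -ob.
The other pattern: stems ending in a consonant change the last vowel to 'o'.
So lepbofo → lepbofoob.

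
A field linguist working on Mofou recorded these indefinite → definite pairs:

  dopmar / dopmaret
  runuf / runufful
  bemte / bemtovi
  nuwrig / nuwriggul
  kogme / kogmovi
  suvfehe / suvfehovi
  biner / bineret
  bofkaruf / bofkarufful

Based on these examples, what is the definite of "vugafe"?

vugafovi

suvfehe and biner both have last vowel 'e' yet inflect differently (suvfehovi, bineret), so the last vowel is not what conditions the rule; the final letter is.
"vugafe" ends in -e. The stems ending in -e (suvfehe → suvfehovi, bemte → bemtovi, kogme → kogmovi) drop the final letter and add -ovi.
The other patterns: stems ending in -r add -et; stems ending in -f or -g double the final consonant and add -ul.
So vugafe → vugafovi.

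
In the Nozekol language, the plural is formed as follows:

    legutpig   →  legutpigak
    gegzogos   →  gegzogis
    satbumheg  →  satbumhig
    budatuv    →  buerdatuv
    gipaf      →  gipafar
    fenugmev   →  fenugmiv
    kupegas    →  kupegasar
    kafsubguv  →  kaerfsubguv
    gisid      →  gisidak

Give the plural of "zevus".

kupegas and gegzogos both end in -s yet inflect differently (kupegasar, gegzogis), so the final letter is not what conditions the rule; the last vowel is.
"zevus" has last vowel 'u'. The stems whose last vowel is 'u' (kafsubguv → kaerfsubguv, budatuv → buerdatuv) insert -er- after the first vowel.
So zevus → zeervus.

zeervus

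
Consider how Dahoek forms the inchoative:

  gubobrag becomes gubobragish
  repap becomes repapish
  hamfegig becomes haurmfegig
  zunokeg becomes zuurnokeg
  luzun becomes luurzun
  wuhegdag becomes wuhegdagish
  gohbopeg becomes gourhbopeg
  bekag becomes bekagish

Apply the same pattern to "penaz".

bekag and gohbopeg both end in -g yet inflect differently (bekagish, gourhbopeg), so the final letter is not what conditions the rule; the last vowel is.
"penaz" has last vowel 'a'. The stems whose last vowel is 'a' (bekag → bekagish, wuhegdag → wuhegdagish, gubobrag → gubobragish) add -ish.
The other pattern: stems whose last vowel is 'e', 'i' or 'u' insert -ur- after the first vowel.
So penaz → penazish.

penazish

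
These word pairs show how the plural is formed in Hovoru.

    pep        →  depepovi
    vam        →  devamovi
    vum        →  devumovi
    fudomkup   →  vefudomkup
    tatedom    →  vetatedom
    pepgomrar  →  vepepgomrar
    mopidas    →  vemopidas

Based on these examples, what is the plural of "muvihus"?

tatedom and vum both end in -m yet inflect differently (vetatedom, devumovi), so the final letter is not what conditions the rule; the number of vowels is.
"muvihus" has 3 vowels. The stems with 3 vowels (pepgomrar → vepepgomrar, fudomkup → vefudomkup, tatedom → vetatedom) add the prefix ve-.
The other pattern: stems with 1 vowel add de- … -ovi around the stem.
So muvihus → vemuvihus.

vemuvihus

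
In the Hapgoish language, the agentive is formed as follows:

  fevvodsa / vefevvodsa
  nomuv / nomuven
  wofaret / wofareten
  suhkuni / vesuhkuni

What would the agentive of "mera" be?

fevvodsa and wofaret both have 3 vowels yet inflect differently (vefevvodsa, wofareten), so the number of vowels is not what conditions the rule; whether the stem ends in a vowel or a consonant is.
"mera" ends in a vowel. The stems ending in a vowel (fevvodsa → vefevvodsa, suhkuni → vesuhkuni) add the prefix ve-.
The other pattern: stems ending in a consonant add -en.
So mera → vemera.

vemera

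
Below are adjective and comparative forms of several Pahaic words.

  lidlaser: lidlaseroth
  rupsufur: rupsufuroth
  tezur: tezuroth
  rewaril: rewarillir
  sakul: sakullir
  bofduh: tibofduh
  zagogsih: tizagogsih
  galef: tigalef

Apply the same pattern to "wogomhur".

wogomhuroth

rupsufur and sakul both have last vowel 'u' yet inflect differently (rupsufuroth, sakullir), so the last vowel is not what conditions the rule; the final letter is.
"wogomhur" ends in -r. The stems ending in -r (lidlaser → lidlaseroth, rupsufur → rupsufuroth, tezur → tezuroth) add -oth.
The other patterns: stems ending in -l double the final consonant and add -ir; stems ending in -f or -h add the prefix ti-.
So wogomhur → wogomhuroth.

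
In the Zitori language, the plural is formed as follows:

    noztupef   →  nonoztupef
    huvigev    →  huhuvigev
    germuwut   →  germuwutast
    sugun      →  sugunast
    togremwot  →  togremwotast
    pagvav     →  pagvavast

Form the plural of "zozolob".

zozolobast

"zozolob" has last vowel 'o'. The one such stem in the data (togremwot → togremwotast) adds -ast, so the same rule applies.
So zozolob → zozolobast.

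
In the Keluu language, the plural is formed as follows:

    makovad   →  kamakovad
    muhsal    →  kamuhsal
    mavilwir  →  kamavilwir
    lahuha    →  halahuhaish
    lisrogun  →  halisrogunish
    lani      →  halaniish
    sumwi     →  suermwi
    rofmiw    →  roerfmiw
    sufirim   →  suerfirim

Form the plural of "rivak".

"rivak" begins with r-. The one such stem in the data (rofmiw → roerfmiw) inserts -er- after the first vowel (as do sumwi, sufirim), so the same rule applies.
The other patterns: stems beginning with m- add the prefix ka-; stems beginning with l- add ha- … -ish around the stem.
So rivak → riervak.

riervak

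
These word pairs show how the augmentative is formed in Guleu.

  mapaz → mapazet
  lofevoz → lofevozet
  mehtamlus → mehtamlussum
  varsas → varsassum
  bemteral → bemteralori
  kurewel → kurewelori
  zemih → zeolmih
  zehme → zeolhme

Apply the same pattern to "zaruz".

zaruzet

mapaz and varsas both have last vowel 'a' yet inflect differently (mapazet, varsassum), so the last vowel is not what conditions the rule; the final letter is.
"zaruz" ends in -z. The stems ending in -z (mapaz → mapazet, lofevoz → lofevozet) add -et.
So zaruz → zaruzet.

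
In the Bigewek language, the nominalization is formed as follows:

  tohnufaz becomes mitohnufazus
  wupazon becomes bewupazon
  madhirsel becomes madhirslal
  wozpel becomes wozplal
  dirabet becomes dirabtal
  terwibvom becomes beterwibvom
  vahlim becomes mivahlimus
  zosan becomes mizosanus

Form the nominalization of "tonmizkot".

wupazon and zosan both end in -n yet inflect differently (bewupazon, mizosanus), so the final letter is not what conditions the rule; the last vowel is.
"tonmizkot" has last vowel 'o'. The stems whose last vowel is 'o' (wupazon → bewupazon, terwibvom → beterwibvom) add the prefix be-.
The other patterns: stems whose last vowel is 'e' delete the last vowel and add -al; stems whose last vowel is 'a' or 'i' add mi- … -us around the stem.
So tonmizkot → betonmizkot.

betonmizkot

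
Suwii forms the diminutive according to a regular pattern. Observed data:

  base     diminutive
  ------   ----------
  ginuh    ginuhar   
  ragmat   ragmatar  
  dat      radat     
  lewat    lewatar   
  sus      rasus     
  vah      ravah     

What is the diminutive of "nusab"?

dat and ragmat both end in -t yet inflect differently (radat, ragmatar), so the final letter is not what conditions the rule; the number of vowels is.
"nusab" has 2 vowels. The stems with 2 vowels (ragmat → ragmatar, lewat → lewatar, ginuh → ginuhar) add -ar.
The other pattern: stems with 1 vowel add the prefix ra-.
So nusab → nusabar.

nusabar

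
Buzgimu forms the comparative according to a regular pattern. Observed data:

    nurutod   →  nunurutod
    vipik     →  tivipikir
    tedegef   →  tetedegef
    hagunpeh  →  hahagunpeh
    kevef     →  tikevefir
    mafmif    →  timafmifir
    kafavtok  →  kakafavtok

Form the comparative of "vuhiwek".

vuvuhiwek

vipik and kafavtok both end in -k yet inflect differently (tivipikir, kakafavtok), so the final letter is not what conditions the rule; the number of vowels is.
"vuhiwek" has 3 vowels. The stems with 3 vowels (kafavtok → kakafavtok, hagunpeh → hahagunpeh, tedegef → tetedegef) repeat the first consonant+vowel as a prefix.
The other pattern: stems with 2 vowels add ti- … -ir around the stem.
So vuhiwek → vuvuhiwek.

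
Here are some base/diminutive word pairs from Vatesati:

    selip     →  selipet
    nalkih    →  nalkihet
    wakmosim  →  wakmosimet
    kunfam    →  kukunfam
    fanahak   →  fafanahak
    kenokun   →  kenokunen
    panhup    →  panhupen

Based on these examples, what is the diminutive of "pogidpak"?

wakmosim and kunfam both end in -m yet inflect differently (wakmosimet, kukunfam), so the final letter is not what conditions the rule; the last vowel is.
"pogidpak" has last vowel 'a'. The stems whose last vowel is 'a' (kunfam → kukunfam, fanahak → fafanahak) repeat the first consonant+vowel as a prefix.
The other patterns: stems whose last vowel is 'i' add -et; stems whose last vowel is 'u' add -en.
So pogidpak → popogidpak.

popogidpak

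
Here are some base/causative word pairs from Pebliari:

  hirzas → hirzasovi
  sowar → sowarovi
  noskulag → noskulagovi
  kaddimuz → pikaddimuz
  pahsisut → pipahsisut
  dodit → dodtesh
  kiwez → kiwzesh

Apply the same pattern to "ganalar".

pahsisut and dodit both end in -t yet inflect differently (pipahsisut, dodtesh), so the final letter is not what conditions the rule; the last vowel is.
"ganalar" has last vowel 'a'. The stems whose last vowel is 'a' (hirzas → hirzasovi, sowar → sowarovi, noskulag → noskulagovi) add -ovi.
The other patterns: stems whose last vowel is 'u' add the prefix pi-; stems whose last vowel is 'e' or 'i' delete the last vowel and add -esh.
So ganalar → ganalarovi.

ganalarovi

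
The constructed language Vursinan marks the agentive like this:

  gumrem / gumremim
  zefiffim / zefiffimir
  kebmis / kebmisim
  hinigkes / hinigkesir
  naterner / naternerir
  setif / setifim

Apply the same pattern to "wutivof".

wutivofir

zefiffim and gumrem both end in -m yet inflect differently (zefiffimir, gumremim), so the final letter is not what conditions the rule; the number of vowels is.
"wutivof" has 3 vowels. The stems with 3 vowels (zefiffim → zefiffimir, hinigkes → hinigkesir, naterner → naternerir) add -ir.
The other pattern: stems with 2 vowels add -im.
So wutivof → wutivofir.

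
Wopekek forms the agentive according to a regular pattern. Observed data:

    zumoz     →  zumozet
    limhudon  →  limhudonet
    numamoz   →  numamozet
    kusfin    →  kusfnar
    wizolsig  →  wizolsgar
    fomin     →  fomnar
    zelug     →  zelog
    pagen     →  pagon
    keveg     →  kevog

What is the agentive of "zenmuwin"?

zenmuwnar

"zenmuwin" has last vowel 'i'. The stems whose last vowel is 'i' (kusfin → kusfnar, wizolsig → wizolsgar, fomin → fomnar) delete the last vowel and add -ar.
So zenmuwin → zenmuwnar.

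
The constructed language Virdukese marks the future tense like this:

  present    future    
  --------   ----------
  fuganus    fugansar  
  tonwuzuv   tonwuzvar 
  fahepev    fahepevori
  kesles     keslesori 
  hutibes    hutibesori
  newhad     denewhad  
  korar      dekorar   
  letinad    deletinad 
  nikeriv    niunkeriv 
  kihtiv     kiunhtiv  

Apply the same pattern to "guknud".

tonwuzuv and fahepev both end in -v yet inflect differently (tonwuzvar, fahepevori), so the final letter is not what conditions the rule; the last vowel is.
"guknud" has last vowel 'u'. The stems whose last vowel is 'u' (fuganus → fugansar, tonwuzuv → tonwuzvar) delete the last vowel and add -ar.
The other patterns: stems whose last vowel is 'e' add -ori; stems whose last vowel is 'a' add the prefix de-; stems whose last vowel is 'i' insert -un- after the first vowel.
So guknud → gukndar.

gukndar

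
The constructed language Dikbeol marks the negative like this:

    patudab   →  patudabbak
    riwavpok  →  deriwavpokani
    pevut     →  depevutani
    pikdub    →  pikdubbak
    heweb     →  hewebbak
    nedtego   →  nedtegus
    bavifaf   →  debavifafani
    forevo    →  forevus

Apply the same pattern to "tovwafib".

tovwafibbak

pikdub and pevut both have last vowel 'u' yet inflect differently (pikdubbak, depevutani), so the last vowel is not what conditions the rule; the final letter is.
"tovwafib" ends in -b. The stems ending in -b (heweb → hewebbak, patudab → patudabbak, pikdub → pikdubbak) double the final consonant and add -ak.
So tovwafib → tovwafibbak.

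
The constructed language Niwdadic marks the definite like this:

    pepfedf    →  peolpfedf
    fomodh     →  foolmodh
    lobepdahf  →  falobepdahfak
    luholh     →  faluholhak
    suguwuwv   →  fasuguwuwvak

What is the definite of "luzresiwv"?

pepfedf and lobepdahf both end in -f yet inflect differently (peolpfedf, falobepdahfak), so the final letter is not what conditions the rule; the second-to-last letter is.
"luzresiwv" has second-to-last letter 'w'. The one such stem in the data (suguwuwv → fasuguwuwvak) adds fa- … -ak around the stem, so the same rule applies.
So luzresiwv → faluzresiwvak.

faluzresiwvak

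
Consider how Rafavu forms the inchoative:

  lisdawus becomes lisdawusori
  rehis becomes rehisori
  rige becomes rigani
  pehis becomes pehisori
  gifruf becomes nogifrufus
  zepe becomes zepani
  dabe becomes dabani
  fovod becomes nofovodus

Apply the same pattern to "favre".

favrani

lisdawus and gifruf both have last vowel 'u' yet inflect differently (lisdawusori, nogifrufus), so the last vowel is not what conditions the rule; the final letter is.
"favre" ends in -e. The stems ending in -e (rige → rigani, zepe → zepani, dabe → dabani) drop the final letter and add -ani.
So favre → favrani.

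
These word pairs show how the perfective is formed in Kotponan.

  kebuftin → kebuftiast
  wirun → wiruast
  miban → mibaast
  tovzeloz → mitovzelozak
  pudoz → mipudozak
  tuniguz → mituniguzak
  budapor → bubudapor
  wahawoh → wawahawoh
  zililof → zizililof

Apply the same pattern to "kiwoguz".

mikiwoguzak

wirun and tuniguz both have last vowel 'u' yet inflect differently (wiruast, mituniguzak), so the last vowel is not what conditions the rule; the final letter is.
"kiwoguz" ends in -z. The stems ending in -z (tovzeloz → mitovzelozak, pudoz → mipudozak, tuniguz → mituniguzak) add mi- … -ak around the stem.
The other patterns: stems ending in -n drop the final letter and add -ast; stems ending in -f, -h or -r repeat the first consonant+vowel as a prefix.
So kiwoguz → mikiwoguzak.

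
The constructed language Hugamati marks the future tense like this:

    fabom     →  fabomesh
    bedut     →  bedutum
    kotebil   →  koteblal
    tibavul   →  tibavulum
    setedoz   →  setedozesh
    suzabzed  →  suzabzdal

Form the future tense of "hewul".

tibavul and kotebil both end in -l yet inflect differently (tibavulum, koteblal), so the final letter is not what conditions the rule; the last vowel is.
"hewul" has last vowel 'u'. The stems whose last vowel is 'u' (tibavul → tibavulum, bedut → bedutum) add -um.
So hewul → hewulum.

hewulum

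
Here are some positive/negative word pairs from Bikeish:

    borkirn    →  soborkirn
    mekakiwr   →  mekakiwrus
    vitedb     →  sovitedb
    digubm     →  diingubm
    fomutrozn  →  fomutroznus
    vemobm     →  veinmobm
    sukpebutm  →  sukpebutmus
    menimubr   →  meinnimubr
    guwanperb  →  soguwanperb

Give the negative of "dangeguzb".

borkirn and fomutrozn both end in -n yet inflect differently (soborkirn, fomutroznus), so the final letter is not what conditions the rule; the second-to-last letter is.
"dangeguzb" has second-to-last letter 'z'. The one such stem in the data (fomutrozn → fomutroznus) adds -us, so the same rule applies.
So dangeguzb → dangeguzbus.

dangeguzbus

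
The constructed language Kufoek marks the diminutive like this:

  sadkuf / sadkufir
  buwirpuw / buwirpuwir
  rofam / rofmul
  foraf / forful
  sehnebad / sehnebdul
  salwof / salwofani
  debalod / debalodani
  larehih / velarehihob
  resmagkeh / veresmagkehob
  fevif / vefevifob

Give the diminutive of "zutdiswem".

sadkuf and foraf both end in -f yet inflect differently (sadkufir, forful), so the final letter is not what conditions the rule; the last vowel is.
"zutdiswem" has last vowel 'e'. The one such stem in the data (resmagkeh → veresmagkehob) adds ve- … -ob around the stem, so the same rule applies.
So zutdiswem → vezutdiswemob.

vezutdiswemob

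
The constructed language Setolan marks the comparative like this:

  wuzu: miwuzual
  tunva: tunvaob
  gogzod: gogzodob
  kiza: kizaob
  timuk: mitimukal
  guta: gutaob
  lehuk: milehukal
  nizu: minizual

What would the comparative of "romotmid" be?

romotmidob

tunva and timuk both begin with t- yet inflect differently (tunvaob, mitimukal), so the first letter is not what conditions the rule; the final letter is.
"romotmid" ends in -d. The one such stem in the data (gogzod → gogzodob) adds -ob, so the same rule applies.
The other pattern: stems ending in -k or -u add mi- … -al around the stem.
So romotmid → romotmidob.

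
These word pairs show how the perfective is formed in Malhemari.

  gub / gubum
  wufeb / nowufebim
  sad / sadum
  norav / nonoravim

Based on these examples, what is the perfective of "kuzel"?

wufeb and gub both end in -b yet inflect differently (nowufebim, gubum), so the final letter is not what conditions the rule; the number of vowels is.
"kuzel" has 2 vowels. The stems with 2 vowels (wufeb → nowufebim, norav → nonoravim) add no- … -im around the stem.
So kuzel → nokuzelim.

nokuzelim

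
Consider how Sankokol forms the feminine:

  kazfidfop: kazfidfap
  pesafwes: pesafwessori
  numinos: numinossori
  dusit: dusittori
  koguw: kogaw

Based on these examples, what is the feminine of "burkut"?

burkuttori

kazfidfop and numinos both have last vowel 'o' yet inflect differently (kazfidfap, numinossori), so the last vowel is not what conditions the rule; the final letter is.
"burkut" ends in -t. The one such stem in the data (dusit → dusittori) doubles the final consonant and adds -ori (as do pesafwes, numinos), so the same rule applies.
The other pattern: stems ending in -p or -w change the last vowel to 'a'.
So burkut → burkuttori.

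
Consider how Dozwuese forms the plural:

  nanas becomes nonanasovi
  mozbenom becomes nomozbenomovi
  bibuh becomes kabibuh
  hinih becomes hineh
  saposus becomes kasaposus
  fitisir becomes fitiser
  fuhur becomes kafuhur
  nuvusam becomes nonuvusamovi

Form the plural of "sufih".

sufeh

bibuh and hinih both end in -h yet inflect differently (kabibuh, hineh), so the final letter is not what conditions the rule; the last vowel is.
"sufih" has last vowel 'i'. The stems whose last vowel is 'i' (hinih → hineh, fitisir → fitiser) change the last vowel to 'e'.
The other patterns: stems whose last vowel is 'u' add the prefix ka-; stems whose last vowel is 'a' or 'o' add no- … -ovi around the stem.
So sufih → sufeh.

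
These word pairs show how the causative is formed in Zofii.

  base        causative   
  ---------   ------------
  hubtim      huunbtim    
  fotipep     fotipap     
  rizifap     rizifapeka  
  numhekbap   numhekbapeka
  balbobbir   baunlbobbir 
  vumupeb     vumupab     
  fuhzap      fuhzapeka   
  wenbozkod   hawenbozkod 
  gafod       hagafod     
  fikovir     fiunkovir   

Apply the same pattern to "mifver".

mifvar

numhekbap and fotipep both end in -p yet inflect differently (numhekbapeka, fotipap), so the final letter is not what conditions the rule; the last vowel is.
"mifver" has last vowel 'e'. The stems whose last vowel is 'e' (fotipep → fotipap, vumupeb → vumupab) change the last vowel to 'a'.
The other patterns: stems whose last vowel is 'o' add the prefix ha-; stems whose last vowel is 'a' add -eka; stems whose last vowel is 'i' insert -un- after the first vowel.
So mifver → mifvar.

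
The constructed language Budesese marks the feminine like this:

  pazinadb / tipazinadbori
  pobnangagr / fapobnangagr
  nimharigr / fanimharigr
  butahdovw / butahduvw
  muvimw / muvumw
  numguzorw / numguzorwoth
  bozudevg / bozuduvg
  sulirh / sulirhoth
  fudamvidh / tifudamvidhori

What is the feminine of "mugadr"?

timugadrori

fudamvidh and sulirh both end in -h yet inflect differently (tifudamvidhori, sulirhoth), so the final letter is not what conditions the rule; the second-to-last letter is.
"mugadr" has second-to-last letter 'd'. The stems whose second-to-last letter is 'd' (pazinadb → tipazinadbori, fudamvidh → tifudamvidhori) add ti- … -ori around the stem.
So mugadr → timugadrori.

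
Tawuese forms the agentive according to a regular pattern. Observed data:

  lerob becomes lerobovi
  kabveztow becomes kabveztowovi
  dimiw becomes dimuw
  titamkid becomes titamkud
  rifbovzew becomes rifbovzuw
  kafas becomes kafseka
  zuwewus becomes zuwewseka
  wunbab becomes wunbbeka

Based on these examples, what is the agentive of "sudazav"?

"sudazav" has last vowel 'a'. The stems whose last vowel is 'a' (kafas → kafseka, wunbab → wunbbeka) delete the last vowel and add -eka.
The other patterns: stems whose last vowel is 'o' add -ovi; stems whose last vowel is 'e' or 'i' change the last vowel to 'u'.
So sudazav → sudazveka.

sudazveka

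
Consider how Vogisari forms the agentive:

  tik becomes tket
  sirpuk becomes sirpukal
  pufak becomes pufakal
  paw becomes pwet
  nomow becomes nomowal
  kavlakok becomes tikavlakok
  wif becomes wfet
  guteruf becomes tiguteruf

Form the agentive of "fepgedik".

"fepgedik" has 3 vowels. The stems with 3 vowels (kavlakok → tikavlakok, guteruf → tiguteruf) add the prefix ti-.
The other patterns: stems with 1 vowel delete the last vowel and add -et; stems with 2 vowels add -al.
So fepgedik → tifepgedik.

tifepgedik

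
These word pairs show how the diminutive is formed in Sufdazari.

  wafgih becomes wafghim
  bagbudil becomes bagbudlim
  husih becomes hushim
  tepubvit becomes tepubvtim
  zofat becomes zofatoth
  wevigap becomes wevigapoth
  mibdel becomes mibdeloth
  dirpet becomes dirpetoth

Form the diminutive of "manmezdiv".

tepubvit and zofat both end in -t yet inflect differently (tepubvtim, zofatoth), so the final letter is not what conditions the rule; the last vowel is.
"manmezdiv" has last vowel 'i'. The stems whose last vowel is 'i' (wafgih → wafghim, bagbudil → bagbudlim, husih → hushim) delete the last vowel and add -im.
The other pattern: stems whose last vowel is 'a' or 'e' add -oth.
So manmezdiv → manmezdvim.

manmezdvim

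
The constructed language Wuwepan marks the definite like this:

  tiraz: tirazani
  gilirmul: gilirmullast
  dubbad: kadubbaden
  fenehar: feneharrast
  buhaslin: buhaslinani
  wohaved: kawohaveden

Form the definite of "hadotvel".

dubbad and tiraz both have last vowel 'a' yet inflect differently (kadubbaden, tirazani), so the last vowel is not what conditions the rule; the final letter is.
"hadotvel" ends in -l. The one such stem in the data (gilirmul → gilirmullast) doubles the final consonant and adds -ast (as does fenehar), so the same rule applies.
The other patterns: stems ending in -d add ka- … -en around the stem; stems ending in -n or -z add -ani.
So hadotvel → hadotvellast.

hadotvellast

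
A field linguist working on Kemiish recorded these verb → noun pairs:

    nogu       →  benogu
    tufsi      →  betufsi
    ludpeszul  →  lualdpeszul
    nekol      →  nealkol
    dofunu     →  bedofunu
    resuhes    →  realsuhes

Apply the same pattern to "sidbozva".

besidbozva

nogu and ludpeszul both have last vowel 'u' yet inflect differently (benogu, lualdpeszul), so the last vowel is not what conditions the rule; whether the stem ends in a vowel or a consonant is.
"sidbozva" ends in a vowel. The stems ending in a vowel (tufsi → betufsi, nogu → benogu, dofunu → bedofunu) add the prefix be-.
So sidbozva → besidbozva.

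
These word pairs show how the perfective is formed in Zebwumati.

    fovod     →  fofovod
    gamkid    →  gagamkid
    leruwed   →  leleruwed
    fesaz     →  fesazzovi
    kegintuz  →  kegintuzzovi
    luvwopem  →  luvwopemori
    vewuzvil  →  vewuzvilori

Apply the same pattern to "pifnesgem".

leruwed and luvwopem both have last vowel 'e' yet inflect differently (leleruwed, luvwopemori), so the last vowel is not what conditions the rule; the final letter is.
"pifnesgem" ends in -m. The one such stem in the data (luvwopem → luvwopemori) adds -ori, so the same rule applies.
So pifnesgem → pifnesgemori.

pifnesgemori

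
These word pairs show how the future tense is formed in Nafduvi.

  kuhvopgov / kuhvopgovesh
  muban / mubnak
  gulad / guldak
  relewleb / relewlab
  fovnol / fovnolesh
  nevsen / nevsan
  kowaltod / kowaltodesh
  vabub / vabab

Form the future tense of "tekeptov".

tekeptovesh

kowaltod and gulad both end in -d yet inflect differently (kowaltodesh, guldak), so the final letter is not what conditions the rule; the last vowel is.
"tekeptov" has last vowel 'o'. The stems whose last vowel is 'o' (kuhvopgov → kuhvopgovesh, kowaltod → kowaltodesh, fovnol → fovnolesh) add -esh.
So tekeptov → tekeptovesh.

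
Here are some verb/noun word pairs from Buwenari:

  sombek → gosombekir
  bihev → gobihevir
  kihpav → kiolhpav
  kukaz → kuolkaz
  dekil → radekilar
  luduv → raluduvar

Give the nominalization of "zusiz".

"zusiz" has last vowel 'i'. The one such stem in the data (dekil → radekilar) adds ra- … -ar around the stem, so the same rule applies.
So zusiz → razusizar.

razusizar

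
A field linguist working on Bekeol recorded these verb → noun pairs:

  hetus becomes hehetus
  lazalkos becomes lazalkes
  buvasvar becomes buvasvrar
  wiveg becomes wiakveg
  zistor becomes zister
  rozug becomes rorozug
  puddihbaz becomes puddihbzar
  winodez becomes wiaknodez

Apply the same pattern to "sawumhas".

sawumhsar

"sawumhas" has last vowel 'a'. The stems whose last vowel is 'a' (puddihbaz → puddihbzar, buvasvar → buvasvrar) delete the last vowel and add -ar.
So sawumhas → sawumhsar.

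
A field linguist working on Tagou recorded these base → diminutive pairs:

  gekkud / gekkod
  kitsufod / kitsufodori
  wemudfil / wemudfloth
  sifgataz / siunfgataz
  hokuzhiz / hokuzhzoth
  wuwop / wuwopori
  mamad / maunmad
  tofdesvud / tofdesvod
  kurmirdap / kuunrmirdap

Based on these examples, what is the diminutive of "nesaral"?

tofdesvud and kitsufod both end in -d yet inflect differently (tofdesvod, kitsufodori), so the final letter is not what conditions the rule; the last vowel is.
"nesaral" has last vowel 'a'. The stems whose last vowel is 'a' (sifgataz → siunfgataz, mamad → maunmad, kurmirdap → kuunrmirdap) insert -un- after the first vowel.
The other patterns: stems whose last vowel is 'u' change the last vowel to 'o'; stems whose last vowel is 'i' delete the last vowel and add -oth; stems whose last vowel is 'o' add -ori.
So nesaral → neunsaral.

neunsaral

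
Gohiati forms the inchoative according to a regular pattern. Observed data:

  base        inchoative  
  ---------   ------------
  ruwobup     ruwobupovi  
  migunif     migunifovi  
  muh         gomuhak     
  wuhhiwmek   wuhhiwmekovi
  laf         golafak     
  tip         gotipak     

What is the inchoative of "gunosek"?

migunif and laf both end in -f yet inflect differently (migunifovi, golafak), so the final letter is not what conditions the rule; the number of vowels is.
"gunosek" has 3 vowels. The stems with 3 vowels (migunif → migunifovi, ruwobup → ruwobupovi, wuhhiwmek → wuhhiwmekovi) add -ovi.
So gunosek → gunosekovi.

gunosekovi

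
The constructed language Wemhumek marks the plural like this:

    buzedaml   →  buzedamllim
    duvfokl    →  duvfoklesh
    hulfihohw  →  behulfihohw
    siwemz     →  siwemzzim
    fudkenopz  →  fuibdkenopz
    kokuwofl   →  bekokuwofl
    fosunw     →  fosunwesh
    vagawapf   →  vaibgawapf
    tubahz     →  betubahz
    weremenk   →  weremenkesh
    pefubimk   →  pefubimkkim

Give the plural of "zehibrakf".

zehibrakfesh

buzedaml and kokuwofl both end in -l yet inflect differently (buzedamllim, bekokuwofl), so the final letter is not what conditions the rule; the second-to-last letter is.
"zehibrakf" has second-to-last letter 'k'. The one such stem in the data (duvfokl → duvfoklesh) adds -esh, so the same rule applies.
The other patterns: stems whose second-to-last letter is 'm' double the final consonant and add -im; stems whose second-to-last letter is 'f' or 'h' add the prefix be-; stems whose second-to-last letter is 'p' insert -ib- after the first vowel.
So zehibrakf → zehibrakfesh.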